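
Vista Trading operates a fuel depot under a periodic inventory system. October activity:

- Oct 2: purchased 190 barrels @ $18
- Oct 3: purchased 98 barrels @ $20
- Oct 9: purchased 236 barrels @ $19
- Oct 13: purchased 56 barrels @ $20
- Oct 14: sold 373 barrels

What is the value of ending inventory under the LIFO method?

Ending inventory = $3,760

Oct 14, 373 sold [LIFO — newest first]: 56 @ $20 + 236 @ $19 + 81 @ $20 = $7,224
Ending inventory: 190 @ $18 + 17 @ $20 = $3,760
Check: goods available $10,984 = COGS $7,224 + ending $3,760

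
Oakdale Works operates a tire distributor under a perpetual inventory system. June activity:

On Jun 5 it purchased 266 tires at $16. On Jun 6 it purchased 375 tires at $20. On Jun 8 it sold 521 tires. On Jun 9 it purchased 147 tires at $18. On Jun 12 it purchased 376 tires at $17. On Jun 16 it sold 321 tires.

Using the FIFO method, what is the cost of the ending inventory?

Ending inventory = $5,474

Jun 8, 521 sold [FIFO — oldest first]: 266 @ $16 + 255 @ $20 = $9,356
Jun 16, 321 sold [FIFO — oldest first]: 120 @ $20 + 147 @ $18 + 54 @ $17 = $5,964
Total COGS = $9,356 + $5,964 = $15,320
Ending inventory: 322 @ $17 = $5,474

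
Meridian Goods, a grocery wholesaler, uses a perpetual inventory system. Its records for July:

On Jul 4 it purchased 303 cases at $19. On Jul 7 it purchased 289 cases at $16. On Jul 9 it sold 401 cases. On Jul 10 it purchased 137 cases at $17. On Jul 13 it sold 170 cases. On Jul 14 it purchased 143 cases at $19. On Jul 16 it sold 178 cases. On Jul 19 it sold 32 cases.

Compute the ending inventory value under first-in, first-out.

Ending inventory = $1,729

Jul 9, 401 sold [FIFO — oldest first]: 303 @ $19 + 98 @ $16 = $7,325
Jul 13, 170 sold [FIFO — oldest first]: 170 @ $16 = $2,720
Jul 16, 178 sold [FIFO — oldest first]: 21 @ $16 + 137 @ $17 + 20 @ $19 = $3,045
Jul 19, 32 sold [FIFO — oldest first]: 32 @ $19 = $608
Total COGS = $7,325 + $2,720 + $3,045 + $608 = $13,698
Ending inventory: 91 @ $19 = $1,729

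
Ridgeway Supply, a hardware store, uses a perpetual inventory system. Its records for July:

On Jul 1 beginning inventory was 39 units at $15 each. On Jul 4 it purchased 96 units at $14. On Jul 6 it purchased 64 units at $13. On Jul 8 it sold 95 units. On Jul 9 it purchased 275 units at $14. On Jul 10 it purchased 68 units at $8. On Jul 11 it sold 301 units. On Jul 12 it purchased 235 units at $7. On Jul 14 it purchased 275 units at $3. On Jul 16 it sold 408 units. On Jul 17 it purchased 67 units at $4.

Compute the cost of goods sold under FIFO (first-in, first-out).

Jul 8, 95 sold [FIFO — oldest first]: 39 @ $15 + 56 @ $14 = $1,369
Jul 11, 301 sold [FIFO — oldest first]: 40 @ $14 + 64 @ $13 + 197 @ $14 = $4,150
Jul 16, 408 sold [FIFO — oldest first]: 78 @ $14 + 68 @ $8 + 235 @ $7 + 27 @ $3 = $3,362
Total COGS = $1,369 + $4,150 + $3,362 = $8,881
Ending inventory: 248 @ $3 + 67 @ $4 = $1,012

COGS = $8,881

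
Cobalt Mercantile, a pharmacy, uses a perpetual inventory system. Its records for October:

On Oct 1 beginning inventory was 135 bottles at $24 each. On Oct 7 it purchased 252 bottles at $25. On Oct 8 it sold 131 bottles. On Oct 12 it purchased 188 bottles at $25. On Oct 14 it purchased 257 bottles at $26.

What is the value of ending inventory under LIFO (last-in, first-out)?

Oct 8, 131 sold [LIFO — newest first]: 131 @ $25 = $3,275
Ending inventory: 135 @ $24 + 121 @ $25 + 188 @ $25 + 257 @ $26 = $17,647
Check: goods available $20,922 = COGS $3,275 + ending $17,647

Ending inventory = $17,647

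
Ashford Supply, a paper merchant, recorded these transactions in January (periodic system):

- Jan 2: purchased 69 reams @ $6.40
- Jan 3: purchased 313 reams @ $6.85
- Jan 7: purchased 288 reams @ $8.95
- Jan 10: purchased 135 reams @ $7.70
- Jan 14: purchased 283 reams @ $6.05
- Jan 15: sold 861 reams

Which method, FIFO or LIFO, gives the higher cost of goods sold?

FIFO

FIFO COGS: 69 @ $6.40 + 313 @ $6.85 + 288 @ $8.95 + 135 @ $7.70 + 56 @ $6.05 = $6,541.55
LIFO COGS: 283 @ $6.05 + 135 @ $7.70 + 288 @ $8.95 + 155 @ $6.85 = $6,391.00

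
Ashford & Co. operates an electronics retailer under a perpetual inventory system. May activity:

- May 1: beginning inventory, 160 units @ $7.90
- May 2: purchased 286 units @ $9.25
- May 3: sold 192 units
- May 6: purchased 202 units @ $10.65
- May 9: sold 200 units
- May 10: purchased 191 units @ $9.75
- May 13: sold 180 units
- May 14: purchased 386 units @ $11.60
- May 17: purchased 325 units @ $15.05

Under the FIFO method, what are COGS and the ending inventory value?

May 3, 192 sold [FIFO — oldest first]: 160 @ $7.90 + 32 @ $9.25 = $1,560.00
May 9, 200 sold [FIFO — oldest first]: 200 @ $9.25 = $1,850.00
May 13, 180 sold [FIFO — oldest first]: 54 @ $9.25 + 126 @ $10.65 = $1,841.40
Total COGS = $1,560.00 + $1,850.00 + $1,841.40 = $5,251.40
Ending inventory: 76 @ $10.65 + 191 @ $9.75 + 386 @ $11.60 + 325 @ $15.05 = $12,040.50
Check: goods available $17,291.90 = COGS $5,251.40 + ending $12,040.50

COGS = $5,251.40; ending inventory = $12,040.50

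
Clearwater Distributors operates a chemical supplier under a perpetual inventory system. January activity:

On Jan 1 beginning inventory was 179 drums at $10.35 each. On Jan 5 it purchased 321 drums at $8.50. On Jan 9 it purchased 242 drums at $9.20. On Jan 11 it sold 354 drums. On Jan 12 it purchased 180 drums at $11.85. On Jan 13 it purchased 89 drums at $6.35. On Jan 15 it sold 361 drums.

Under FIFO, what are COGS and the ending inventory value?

Jan 11, 354 sold [FIFO — oldest first]: 179 @ $10.35 + 175 @ $8.50 = $3,340.15
Jan 15, 361 sold [FIFO — oldest first]: 146 @ $8.50 + 215 @ $9.20 = $3,219.00
Total COGS = $3,340.15 + $3,219.00 = $6,559.15
Ending inventory: 27 @ $9.20 + 180 @ $11.85 + 89 @ $6.35 = $2,946.55

COGS = $6,559.15; ending inventory = $2,946.55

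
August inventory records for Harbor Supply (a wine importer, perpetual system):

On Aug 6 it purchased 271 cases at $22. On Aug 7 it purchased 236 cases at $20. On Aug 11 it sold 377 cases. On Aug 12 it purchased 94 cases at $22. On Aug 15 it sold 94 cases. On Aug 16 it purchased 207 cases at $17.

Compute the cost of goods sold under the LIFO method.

Aug 11, 377 sold [LIFO — newest first]: 236 @ $20 + 141 @ $22 = $7,822
Aug 15, 94 sold [LIFO — newest first]: 94 @ $22 = $2,068
Total COGS = $7,822 + $2,068 = $9,890
Ending inventory: 130 @ $22 + 207 @ $17 = $6,379
Check: goods available $16,269 = COGS $9,890 + ending $6,379

COGS = $9,890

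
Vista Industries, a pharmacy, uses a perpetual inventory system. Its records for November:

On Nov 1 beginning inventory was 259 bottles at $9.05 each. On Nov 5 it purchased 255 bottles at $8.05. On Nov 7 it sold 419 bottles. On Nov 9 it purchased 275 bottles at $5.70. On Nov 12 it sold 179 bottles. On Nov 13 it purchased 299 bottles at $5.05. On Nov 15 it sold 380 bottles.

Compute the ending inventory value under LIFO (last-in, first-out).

Ending inventory = $945.25

Nov 7, 419 sold [LIFO — newest first]: 255 @ $8.05 + 164 @ $9.05 = $3,536.95
Nov 12, 179 sold [LIFO — newest first]: 179 @ $5.70 = $1,020.30
Nov 15, 380 sold [LIFO — newest first]: 299 @ $5.05 + 81 @ $5.70 = $1,971.65
Total COGS = $3,536.95 + $1,020.30 + $1,971.65 = $6,528.90
Ending inventory: 95 @ $9.05 + 15 @ $5.70 = $945.25
Check: goods available $7,474.15 = COGS $6,528.90 + ending $945.25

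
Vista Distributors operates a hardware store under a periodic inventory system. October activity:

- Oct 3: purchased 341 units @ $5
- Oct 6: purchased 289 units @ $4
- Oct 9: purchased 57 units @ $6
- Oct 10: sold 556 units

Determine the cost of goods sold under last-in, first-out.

Oct 10, 556 sold [LIFO — newest first]: 57 @ $6 + 289 @ $4 + 210 @ $5 = $2,548
Ending inventory: 131 @ $5 = $655

COGS = $2,548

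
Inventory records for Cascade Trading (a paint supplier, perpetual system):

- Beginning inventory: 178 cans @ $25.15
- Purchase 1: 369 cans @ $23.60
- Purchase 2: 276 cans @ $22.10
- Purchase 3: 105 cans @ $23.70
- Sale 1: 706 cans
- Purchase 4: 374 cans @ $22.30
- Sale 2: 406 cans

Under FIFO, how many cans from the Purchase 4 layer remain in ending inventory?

Sale 1 (706) [FIFO — oldest first]: 178 @ $25.15 + 369 @ $23.60 + 159 @ $22.10 = $16,699.00
Sale 2 (406) [FIFO — oldest first]: 117 @ $22.10 + 105 @ $23.70 + 184 @ $22.30 = $9,177.40
Total COGS = $16,699.00 + $9,177.40 = $25,876.40
Ending inventory: 190 @ $22.30 = $4,237.00
Check: goods available $30,113.40 = COGS $25,876.40 + ending $4,237.00

190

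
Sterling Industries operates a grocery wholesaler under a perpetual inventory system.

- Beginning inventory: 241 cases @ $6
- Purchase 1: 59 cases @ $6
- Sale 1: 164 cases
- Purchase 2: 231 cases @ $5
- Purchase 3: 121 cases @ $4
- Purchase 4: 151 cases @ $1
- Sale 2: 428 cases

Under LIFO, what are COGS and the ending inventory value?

Sale 1 (164) [LIFO — newest first]: 59 @ $6 + 105 @ $6 = $984
Sale 2 (428) [LIFO — newest first]: 151 @ $1 + 121 @ $4 + 156 @ $5 = $1,415
Total COGS = $984 + $1,415 = $2,399
Ending inventory: 136 @ $6 + 75 @ $5 = $1,191

COGS = $2,399; ending inventory = $1,191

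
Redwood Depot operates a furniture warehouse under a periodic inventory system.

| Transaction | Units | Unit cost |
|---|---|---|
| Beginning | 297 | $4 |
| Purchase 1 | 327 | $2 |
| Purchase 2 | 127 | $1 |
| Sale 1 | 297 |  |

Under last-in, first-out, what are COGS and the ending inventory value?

COGS = $467; ending inventory = $1,502

Sale 1 (297) [LIFO — newest first]: 127 @ $1 + 170 @ $2 = $467
Ending inventory: 297 @ $4 + 157 @ $2 = $1,502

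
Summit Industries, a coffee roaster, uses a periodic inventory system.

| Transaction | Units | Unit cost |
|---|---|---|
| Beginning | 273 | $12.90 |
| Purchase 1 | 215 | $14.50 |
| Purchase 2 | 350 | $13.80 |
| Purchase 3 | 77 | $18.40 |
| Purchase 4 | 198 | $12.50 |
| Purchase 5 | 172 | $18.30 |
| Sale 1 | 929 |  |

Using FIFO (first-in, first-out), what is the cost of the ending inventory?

Ending inventory = $5,447.60

Sale 1 (929) [FIFO — oldest first]: 273 @ $12.90 + 215 @ $14.50 + 350 @ $13.80 + 77 @ $18.40 + 14 @ $12.50 = $13,061.00
Ending inventory: 184 @ $12.50 + 172 @ $18.30 = $5,447.60
Check: goods available $18,508.60 = COGS $13,061.00 + ending $5,447.60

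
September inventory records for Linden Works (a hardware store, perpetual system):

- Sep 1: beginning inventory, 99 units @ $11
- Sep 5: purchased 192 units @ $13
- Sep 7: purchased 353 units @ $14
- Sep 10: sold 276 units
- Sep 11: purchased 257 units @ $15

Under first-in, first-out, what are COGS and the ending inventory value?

Sep 10, 276 sold [FIFO — oldest first]: 99 @ $11 + 177 @ $13 = $3,390
Ending inventory: 15 @ $13 + 353 @ $14 + 257 @ $15 = $8,992

COGS = $3,390; ending inventory = $8,992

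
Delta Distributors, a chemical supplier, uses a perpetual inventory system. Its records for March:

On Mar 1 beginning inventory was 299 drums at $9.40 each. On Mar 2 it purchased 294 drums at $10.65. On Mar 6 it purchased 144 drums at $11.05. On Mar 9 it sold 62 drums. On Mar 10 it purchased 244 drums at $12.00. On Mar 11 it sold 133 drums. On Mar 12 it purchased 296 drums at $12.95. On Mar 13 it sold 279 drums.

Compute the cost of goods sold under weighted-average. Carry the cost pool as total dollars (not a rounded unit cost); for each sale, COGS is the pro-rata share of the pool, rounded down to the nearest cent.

After Mar 1: 299 on hand, pool $2,810.60 (≈ $9.4000 each)
After Mar 2: 593 on hand, pool $5,941.70 (≈ $10.0197 each)
After Mar 6: 737 on hand, pool $7,532.90 (≈ $10.2210 each)
Mar 9, sell 62: 62/737 × $7,532.90 → $633.70
After Mar 10: 919 on hand, pool $9,827.20 (≈ $10.6934 each)
Mar 11, sell 133: 133/919 × $9,827.20 → $1,422.21
After Mar 12: 1082 on hand, pool $12,238.19 (≈ $11.3107 each)
Mar 13, sell 279: 279/1082 × $12,238.19 → $3,155.68
Total COGS = $633.70 + $1,422.21 + $3,155.68 = $5,211.59
Ending inventory (cost pool remaining) = $9,082.51

COGS = $5,211.59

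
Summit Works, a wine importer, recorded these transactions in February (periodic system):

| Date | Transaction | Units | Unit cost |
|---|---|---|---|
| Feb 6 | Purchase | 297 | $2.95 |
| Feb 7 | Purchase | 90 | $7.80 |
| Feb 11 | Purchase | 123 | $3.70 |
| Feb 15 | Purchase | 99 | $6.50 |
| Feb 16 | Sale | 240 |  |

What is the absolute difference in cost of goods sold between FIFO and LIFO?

FIFO COGS: 240 @ $2.95 = $708.00
LIFO COGS: 99 @ $6.50 + 123 @ $3.70 + 18 @ $7.80 = $1,239.00
Difference = |$708.00 − $1,239.00| = $531.00

$531.00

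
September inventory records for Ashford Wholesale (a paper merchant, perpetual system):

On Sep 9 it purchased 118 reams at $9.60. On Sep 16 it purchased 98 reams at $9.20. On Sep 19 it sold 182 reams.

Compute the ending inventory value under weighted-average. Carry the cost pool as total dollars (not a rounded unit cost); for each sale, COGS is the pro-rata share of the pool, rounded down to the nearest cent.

After Sep 9: 118 on hand, pool $1,132.80 (≈ $9.6000 each)
After Sep 16: 216 on hand, pool $2,034.40 (≈ $9.4185 each)
Sep 19, sell 182: 182/216 × $2,034.40 → $1,714.17
Ending inventory (cost pool remaining) = $320.23
Check: goods available $2,034.40 = COGS $1,714.17 + ending $320.23

Ending inventory = $320.23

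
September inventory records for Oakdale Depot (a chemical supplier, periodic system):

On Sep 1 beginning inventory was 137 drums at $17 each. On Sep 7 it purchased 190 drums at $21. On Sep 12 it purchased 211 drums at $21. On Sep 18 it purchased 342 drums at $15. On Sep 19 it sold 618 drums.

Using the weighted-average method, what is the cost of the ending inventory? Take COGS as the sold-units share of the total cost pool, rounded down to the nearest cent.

Ending inventory = $4,727.91

Sep 19, sell 618: 618/880 × $15,880.00 → $11,152.09
Ending inventory (cost pool remaining) = $4,727.91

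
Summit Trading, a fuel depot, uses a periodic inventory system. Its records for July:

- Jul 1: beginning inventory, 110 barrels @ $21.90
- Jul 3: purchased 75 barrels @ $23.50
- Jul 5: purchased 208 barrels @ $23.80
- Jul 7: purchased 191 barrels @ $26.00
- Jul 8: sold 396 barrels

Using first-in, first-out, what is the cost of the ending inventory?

Jul 8, 396 sold [FIFO — oldest first]: 110 @ $21.90 + 75 @ $23.50 + 208 @ $23.80 + 3 @ $26.00 = $9,199.90
Ending inventory: 188 @ $26.00 = $4,888.00

Ending inventory = $4,888.00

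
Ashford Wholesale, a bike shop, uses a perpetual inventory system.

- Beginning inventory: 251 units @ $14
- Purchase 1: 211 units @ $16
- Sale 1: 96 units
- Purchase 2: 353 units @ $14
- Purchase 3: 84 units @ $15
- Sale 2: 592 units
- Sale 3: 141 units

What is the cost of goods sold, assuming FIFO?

Sale 1 (96) [FIFO — oldest first]: 96 @ $14 = $1,344
Sale 2 (592) [FIFO — oldest first]: 155 @ $14 + 211 @ $16 + 226 @ $14 = $8,710
Sale 3 (141) [FIFO — oldest first]: 127 @ $14 + 14 @ $15 = $1,988
Total COGS = $1,344 + $8,710 + $1,988 = $12,042
Ending inventory: 70 @ $15 = $1,050

COGS = $12,042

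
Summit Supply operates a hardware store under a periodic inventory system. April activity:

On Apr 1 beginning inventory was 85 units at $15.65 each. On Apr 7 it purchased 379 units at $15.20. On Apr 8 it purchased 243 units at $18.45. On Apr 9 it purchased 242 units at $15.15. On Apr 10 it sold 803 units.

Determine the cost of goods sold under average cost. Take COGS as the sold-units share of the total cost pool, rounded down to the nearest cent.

COGS = $12,895.97

Apr 10, sell 803: 803/949 × $15,240.70 → $12,895.97
Ending inventory (cost pool remaining) = $2,344.73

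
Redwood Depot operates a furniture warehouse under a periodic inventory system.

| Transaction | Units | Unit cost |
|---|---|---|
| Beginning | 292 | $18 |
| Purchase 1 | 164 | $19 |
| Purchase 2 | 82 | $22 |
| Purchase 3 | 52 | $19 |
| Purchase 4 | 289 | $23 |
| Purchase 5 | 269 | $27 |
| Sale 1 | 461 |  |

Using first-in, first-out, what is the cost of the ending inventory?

Sale 1 (461) [FIFO — oldest first]: 292 @ $18 + 164 @ $19 + 5 @ $22 = $8,482
Ending inventory: 77 @ $22 + 52 @ $19 + 289 @ $23 + 269 @ $27 = $16,592
Check: goods available $25,074 = COGS $8,482 + ending $16,592

Ending inventory = $16,592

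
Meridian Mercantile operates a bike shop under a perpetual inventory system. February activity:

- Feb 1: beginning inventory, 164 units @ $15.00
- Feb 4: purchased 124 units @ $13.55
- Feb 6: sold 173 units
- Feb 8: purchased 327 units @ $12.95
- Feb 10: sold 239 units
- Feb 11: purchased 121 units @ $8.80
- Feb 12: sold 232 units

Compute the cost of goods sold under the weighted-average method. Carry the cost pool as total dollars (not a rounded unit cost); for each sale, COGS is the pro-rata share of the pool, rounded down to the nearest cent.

After Feb 1: 164 on hand, pool $2,460.00 (≈ $15.0000 each)
After Feb 4: 288 on hand, pool $4,140.20 (≈ $14.3757 each)
Feb 6, sell 173: 173/288 × $4,140.20 → $2,486.99
After Feb 8: 442 on hand, pool $5,887.86 (≈ $13.3210 each)
Feb 10, sell 239: 239/442 × $5,887.86 → $3,183.70
After Feb 11: 324 on hand, pool $3,768.96 (≈ $11.6326 each)
Feb 12, sell 232: 232/324 × $3,768.96 → $2,698.76
Total COGS = $2,486.99 + $3,183.70 + $2,698.76 = $8,369.45
Ending inventory (cost pool remaining) = $1,070.20

COGS = $8,369.45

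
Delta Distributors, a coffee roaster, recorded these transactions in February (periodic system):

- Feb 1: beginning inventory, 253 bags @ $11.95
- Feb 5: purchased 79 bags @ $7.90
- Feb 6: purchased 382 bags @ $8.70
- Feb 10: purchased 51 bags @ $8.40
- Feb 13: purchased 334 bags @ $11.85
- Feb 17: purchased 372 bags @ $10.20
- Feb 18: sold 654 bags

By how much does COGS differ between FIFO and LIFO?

$687.25

FIFO COGS: 253 @ $11.95 + 79 @ $7.90 + 322 @ $8.70 = $6,448.85
LIFO COGS: 372 @ $10.20 + 282 @ $11.85 = $7,136.10
Difference = |$6,448.85 − $7,136.10| = $687.25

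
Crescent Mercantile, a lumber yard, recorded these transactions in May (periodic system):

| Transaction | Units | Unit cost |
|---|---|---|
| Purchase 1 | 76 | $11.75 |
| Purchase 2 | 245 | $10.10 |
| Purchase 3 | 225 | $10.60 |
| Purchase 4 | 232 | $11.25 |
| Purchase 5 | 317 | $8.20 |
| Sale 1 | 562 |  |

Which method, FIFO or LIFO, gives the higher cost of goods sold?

FIFO

FIFO COGS: 76 @ $11.75 + 245 @ $10.10 + 225 @ $10.60 + 16 @ $11.25 = $5,932.50
LIFO COGS: 317 @ $8.20 + 232 @ $11.25 + 13 @ $10.60 = $5,347.20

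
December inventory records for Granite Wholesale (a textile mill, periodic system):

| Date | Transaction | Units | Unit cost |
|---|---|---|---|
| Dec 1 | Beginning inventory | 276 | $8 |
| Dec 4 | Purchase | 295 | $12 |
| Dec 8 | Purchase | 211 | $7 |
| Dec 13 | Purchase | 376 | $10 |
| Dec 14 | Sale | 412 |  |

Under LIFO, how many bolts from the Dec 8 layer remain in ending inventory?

175

Dec 14, 412 sold [LIFO — newest first]: 376 @ $10 + 36 @ $7 = $4,012
Ending inventory: 276 @ $8 + 295 @ $12 + 175 @ $7 = $6,973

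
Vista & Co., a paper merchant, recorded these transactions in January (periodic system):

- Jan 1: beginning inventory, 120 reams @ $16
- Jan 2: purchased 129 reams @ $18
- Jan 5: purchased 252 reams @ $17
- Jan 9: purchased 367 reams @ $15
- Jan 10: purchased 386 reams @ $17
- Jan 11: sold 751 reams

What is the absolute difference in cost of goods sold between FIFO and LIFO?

$239

FIFO COGS: 120 @ $16 + 129 @ $18 + 252 @ $17 + 250 @ $15 = $12,276
LIFO COGS: 386 @ $17 + 365 @ $15 = $12,037
Difference = |$12,276 − $12,037| = $239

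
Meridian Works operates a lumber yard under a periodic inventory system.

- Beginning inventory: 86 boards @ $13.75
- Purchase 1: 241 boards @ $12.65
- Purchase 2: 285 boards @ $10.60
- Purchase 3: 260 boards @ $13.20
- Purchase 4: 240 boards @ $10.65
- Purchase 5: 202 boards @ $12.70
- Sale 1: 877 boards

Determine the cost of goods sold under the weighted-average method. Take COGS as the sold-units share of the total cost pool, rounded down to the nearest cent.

Sale 1, sell 877: 877/1314 × $15,805.55 → $10,549.06
Ending inventory (cost pool remaining) = $5,256.49

COGS = $10,549.06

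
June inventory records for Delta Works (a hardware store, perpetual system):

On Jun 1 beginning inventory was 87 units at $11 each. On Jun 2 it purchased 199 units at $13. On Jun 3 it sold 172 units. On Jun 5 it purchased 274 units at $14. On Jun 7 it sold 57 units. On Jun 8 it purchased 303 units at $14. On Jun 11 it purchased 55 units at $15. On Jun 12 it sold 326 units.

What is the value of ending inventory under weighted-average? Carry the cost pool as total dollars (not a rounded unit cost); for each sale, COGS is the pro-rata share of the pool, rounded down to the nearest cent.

Ending inventory = $5,028.58

After Jun 1: 87 on hand, pool $957.00 (≈ $11.0000 each)
After Jun 2: 286 on hand, pool $3,544.00 (≈ $12.3916 each)
Jun 3, sell 172: 172/286 × $3,544.00 → $2,131.35
After Jun 5: 388 on hand, pool $5,248.65 (≈ $13.5274 each)
Jun 7, sell 57: 57/388 × $5,248.65 → $771.06
After Jun 8: 634 on hand, pool $8,719.59 (≈ $13.7533 each)
After Jun 11: 689 on hand, pool $9,544.59 (≈ $13.8528 each)
Jun 12, sell 326: 326/689 × $9,544.59 → $4,516.01
Total COGS = $2,131.35 + $771.06 + $4,516.01 = $7,418.42
Ending inventory (cost pool remaining) = $5,028.58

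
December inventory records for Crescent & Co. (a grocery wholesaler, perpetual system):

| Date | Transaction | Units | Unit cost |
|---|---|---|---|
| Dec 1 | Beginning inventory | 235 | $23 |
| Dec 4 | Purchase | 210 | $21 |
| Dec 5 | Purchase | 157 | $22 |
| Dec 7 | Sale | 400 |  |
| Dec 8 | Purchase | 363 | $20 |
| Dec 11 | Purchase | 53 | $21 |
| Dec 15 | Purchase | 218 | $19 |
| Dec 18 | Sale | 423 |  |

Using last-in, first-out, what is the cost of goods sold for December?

Dec 7, 400 sold [LIFO — newest first]: 157 @ $22 + 210 @ $21 + 33 @ $23 = $8,623
Dec 18, 423 sold [LIFO — newest first]: 218 @ $19 + 53 @ $21 + 152 @ $20 = $8,295
Total COGS = $8,623 + $8,295 = $16,918
Ending inventory: 202 @ $23 + 211 @ $20 = $8,866
Check: goods available $25,784 = COGS $16,918 + ending $8,866

COGS = $16,918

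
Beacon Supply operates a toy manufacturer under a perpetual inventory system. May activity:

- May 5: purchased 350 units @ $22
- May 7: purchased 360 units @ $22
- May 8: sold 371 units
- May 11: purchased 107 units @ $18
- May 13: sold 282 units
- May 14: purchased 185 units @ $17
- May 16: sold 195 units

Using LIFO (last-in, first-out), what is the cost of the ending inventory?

Ending inventory = $3,388

May 8, 371 sold [LIFO — newest first]: 360 @ $22 + 11 @ $22 = $8,162
May 13, 282 sold [LIFO — newest first]: 107 @ $18 + 175 @ $22 = $5,776
May 16, 195 sold [LIFO — newest first]: 185 @ $17 + 10 @ $22 = $3,365
Total COGS = $8,162 + $5,776 + $3,365 = $17,303
Ending inventory: 154 @ $22 = $3,388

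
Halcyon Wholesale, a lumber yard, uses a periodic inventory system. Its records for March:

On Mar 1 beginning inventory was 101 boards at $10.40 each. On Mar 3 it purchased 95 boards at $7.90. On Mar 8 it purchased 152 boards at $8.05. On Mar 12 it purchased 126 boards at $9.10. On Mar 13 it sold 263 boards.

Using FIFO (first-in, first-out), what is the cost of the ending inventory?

Mar 13, 263 sold [FIFO — oldest first]: 101 @ $10.40 + 95 @ $7.90 + 67 @ $8.05 = $2,340.25
Ending inventory: 85 @ $8.05 + 126 @ $9.10 = $1,830.85
Check: goods available $4,171.10 = COGS $2,340.25 + ending $1,830.85

Ending inventory = $1,830.85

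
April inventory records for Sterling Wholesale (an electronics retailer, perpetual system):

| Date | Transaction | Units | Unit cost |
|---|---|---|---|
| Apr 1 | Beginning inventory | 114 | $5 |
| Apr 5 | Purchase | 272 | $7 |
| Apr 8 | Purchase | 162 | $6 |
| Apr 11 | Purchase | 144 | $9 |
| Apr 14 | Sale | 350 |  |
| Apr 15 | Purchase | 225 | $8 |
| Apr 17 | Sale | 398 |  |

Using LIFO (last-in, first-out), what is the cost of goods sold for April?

COGS = $5,587

Apr 14, 350 sold [LIFO — newest first]: 144 @ $9 + 162 @ $6 + 44 @ $7 = $2,576
Apr 17, 398 sold [LIFO — newest first]: 225 @ $8 + 173 @ $7 = $3,011
Total COGS = $2,576 + $3,011 = $5,587
Ending inventory: 114 @ $5 + 55 @ $7 = $955
Check: goods available $6,542 = COGS $5,587 + ending $955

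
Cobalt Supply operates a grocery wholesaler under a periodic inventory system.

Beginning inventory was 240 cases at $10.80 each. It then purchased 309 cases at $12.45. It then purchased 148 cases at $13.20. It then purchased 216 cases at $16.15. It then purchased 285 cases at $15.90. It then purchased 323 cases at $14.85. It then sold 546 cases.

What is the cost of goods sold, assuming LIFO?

Sale 1 (546) [LIFO — newest first]: 323 @ $14.85 + 223 @ $15.90 = $8,342.25
Ending inventory: 240 @ $10.80 + 309 @ $12.45 + 148 @ $13.20 + 216 @ $16.15 + 62 @ $15.90 = $12,866.85

COGS = $8,342.25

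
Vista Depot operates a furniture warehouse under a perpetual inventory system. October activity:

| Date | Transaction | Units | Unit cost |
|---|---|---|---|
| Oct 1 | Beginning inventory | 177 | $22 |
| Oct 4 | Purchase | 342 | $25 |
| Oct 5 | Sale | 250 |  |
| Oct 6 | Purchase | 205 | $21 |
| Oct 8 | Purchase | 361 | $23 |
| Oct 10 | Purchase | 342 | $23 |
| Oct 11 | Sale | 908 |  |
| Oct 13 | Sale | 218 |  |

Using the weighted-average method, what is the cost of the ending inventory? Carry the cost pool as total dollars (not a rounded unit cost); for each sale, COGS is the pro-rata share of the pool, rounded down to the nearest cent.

After Oct 1: 177 on hand, pool $3,894.00 (≈ $22.0000 each)
After Oct 4: 519 on hand, pool $12,444.00 (≈ $23.9769 each)
Oct 5, sell 250: 250/519 × $12,444.00 → $5,994.21
After Oct 6: 474 on hand, pool $10,754.79 (≈ $22.6894 each)
After Oct 8: 835 on hand, pool $19,057.79 (≈ $22.8237 each)
After Oct 10: 1177 on hand, pool $26,923.79 (≈ $22.8749 each)
Oct 11, sell 908: 908/1177 × $26,923.79 → $20,770.43
Oct 13, sell 218: 218/269 × $6,153.36 → $4,986.73
Total COGS = $5,994.21 + $20,770.43 + $4,986.73 = $31,751.37
Ending inventory (cost pool remaining) = $1,166.63

Ending inventory = $1,166.63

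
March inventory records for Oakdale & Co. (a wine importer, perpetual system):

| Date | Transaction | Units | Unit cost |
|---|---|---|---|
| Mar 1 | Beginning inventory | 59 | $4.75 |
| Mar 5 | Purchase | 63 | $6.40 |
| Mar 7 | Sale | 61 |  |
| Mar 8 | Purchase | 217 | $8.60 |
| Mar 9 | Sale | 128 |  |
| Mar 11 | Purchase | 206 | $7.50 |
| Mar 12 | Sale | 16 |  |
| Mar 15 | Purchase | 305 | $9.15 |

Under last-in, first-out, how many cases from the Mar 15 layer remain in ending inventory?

305

Mar 7, 61 sold [LIFO — newest first]: 61 @ $6.40 = $390.40
Mar 9, 128 sold [LIFO — newest first]: 128 @ $8.60 = $1,100.80
Mar 12, 16 sold [LIFO — newest first]: 16 @ $7.50 = $120.00
Total COGS = $390.40 + $1,100.80 + $120.00 = $1,611.20
Ending inventory: 59 @ $4.75 + 2 @ $6.40 + 89 @ $8.60 + 190 @ $7.50 + 305 @ $9.15 = $5,274.20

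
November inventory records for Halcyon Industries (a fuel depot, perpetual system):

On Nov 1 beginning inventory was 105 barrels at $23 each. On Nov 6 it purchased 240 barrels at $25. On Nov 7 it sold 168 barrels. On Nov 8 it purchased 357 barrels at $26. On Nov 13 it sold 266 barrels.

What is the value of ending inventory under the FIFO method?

Ending inventory = $6,968

Nov 7, 168 sold [FIFO — oldest first]: 105 @ $23 + 63 @ $25 = $3,990
Nov 13, 266 sold [FIFO — oldest first]: 177 @ $25 + 89 @ $26 = $6,739
Total COGS = $3,990 + $6,739 = $10,729
Ending inventory: 268 @ $26 = $6,968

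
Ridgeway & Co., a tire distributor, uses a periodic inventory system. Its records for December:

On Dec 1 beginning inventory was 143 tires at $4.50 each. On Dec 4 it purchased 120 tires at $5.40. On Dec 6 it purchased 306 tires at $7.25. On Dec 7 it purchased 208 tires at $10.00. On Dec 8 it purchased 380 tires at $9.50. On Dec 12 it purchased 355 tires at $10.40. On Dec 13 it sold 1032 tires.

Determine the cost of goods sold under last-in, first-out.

Dec 13, 1032 sold [LIFO — newest first]: 355 @ $10.40 + 380 @ $9.50 + 208 @ $10.00 + 89 @ $7.25 = $10,027.25
Ending inventory: 143 @ $4.50 + 120 @ $5.40 + 217 @ $7.25 = $2,864.75

COGS = $10,027.25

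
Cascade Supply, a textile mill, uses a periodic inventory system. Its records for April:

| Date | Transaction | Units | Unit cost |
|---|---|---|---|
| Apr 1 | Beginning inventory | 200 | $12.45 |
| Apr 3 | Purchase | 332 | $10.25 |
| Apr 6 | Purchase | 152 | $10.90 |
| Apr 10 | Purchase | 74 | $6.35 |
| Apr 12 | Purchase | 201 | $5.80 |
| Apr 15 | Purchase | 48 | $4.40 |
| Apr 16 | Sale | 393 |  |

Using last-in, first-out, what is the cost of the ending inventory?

Ending inventory = $6,786.80

Apr 16, 393 sold [LIFO — newest first]: 48 @ $4.40 + 201 @ $5.80 + 74 @ $6.35 + 70 @ $10.90 = $2,609.90
Ending inventory: 200 @ $12.45 + 332 @ $10.25 + 82 @ $10.90 = $6,786.80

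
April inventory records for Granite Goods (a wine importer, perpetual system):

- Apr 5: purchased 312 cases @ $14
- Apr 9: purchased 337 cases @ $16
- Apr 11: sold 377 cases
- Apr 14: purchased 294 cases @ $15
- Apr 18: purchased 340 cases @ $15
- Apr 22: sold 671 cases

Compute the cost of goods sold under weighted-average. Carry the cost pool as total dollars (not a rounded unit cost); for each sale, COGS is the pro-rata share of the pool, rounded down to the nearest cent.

COGS = $15,742.28

After Apr 5: 312 on hand, pool $4,368.00 (≈ $14.0000 each)
After Apr 9: 649 on hand, pool $9,760.00 (≈ $15.0385 each)
Apr 11, sell 377: 377/649 × $9,760.00 → $5,669.52
After Apr 14: 566 on hand, pool $8,500.48 (≈ $15.0185 each)
After Apr 18: 906 on hand, pool $13,600.48 (≈ $15.0116 each)
Apr 22, sell 671: 671/906 × $13,600.48 → $10,072.76
Total COGS = $5,669.52 + $10,072.76 = $15,742.28
Ending inventory (cost pool remaining) = $3,527.72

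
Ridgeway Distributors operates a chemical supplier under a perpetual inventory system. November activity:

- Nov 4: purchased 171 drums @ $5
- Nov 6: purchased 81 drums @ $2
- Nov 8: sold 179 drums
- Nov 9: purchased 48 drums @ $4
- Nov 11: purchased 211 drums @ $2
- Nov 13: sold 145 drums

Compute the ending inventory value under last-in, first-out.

Ending inventory = $689

Nov 8, 179 sold [LIFO — newest first]: 81 @ $2 + 98 @ $5 = $652
Nov 13, 145 sold [LIFO — newest first]: 145 @ $2 = $290
Total COGS = $652 + $290 = $942
Ending inventory: 73 @ $5 + 48 @ $4 + 66 @ $2 = $689
Check: goods available $1,631 = COGS $942 + ending $689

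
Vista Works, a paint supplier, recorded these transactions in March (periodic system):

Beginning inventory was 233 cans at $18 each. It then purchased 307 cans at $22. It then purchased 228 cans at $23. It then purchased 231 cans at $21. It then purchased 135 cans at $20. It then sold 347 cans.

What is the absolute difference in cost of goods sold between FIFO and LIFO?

FIFO COGS: 233 @ $18 + 114 @ $22 = $6,702
LIFO COGS: 135 @ $20 + 212 @ $21 = $7,152
Difference = |$6,702 − $7,152| = $450

$450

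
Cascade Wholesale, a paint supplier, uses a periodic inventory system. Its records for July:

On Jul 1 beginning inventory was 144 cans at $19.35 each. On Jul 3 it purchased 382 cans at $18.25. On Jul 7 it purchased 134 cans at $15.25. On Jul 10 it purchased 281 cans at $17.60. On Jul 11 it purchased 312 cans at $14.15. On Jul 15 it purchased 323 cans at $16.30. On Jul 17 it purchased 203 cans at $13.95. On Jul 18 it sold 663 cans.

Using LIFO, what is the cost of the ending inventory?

Jul 18, 663 sold [LIFO — newest first]: 203 @ $13.95 + 323 @ $16.30 + 137 @ $14.15 = $10,035.30
Ending inventory: 144 @ $19.35 + 382 @ $18.25 + 134 @ $15.25 + 281 @ $17.60 + 175 @ $14.15 = $19,223.25
Check: goods available $29,258.55 = COGS $10,035.30 + ending $19,223.25

Ending inventory = $19,223.25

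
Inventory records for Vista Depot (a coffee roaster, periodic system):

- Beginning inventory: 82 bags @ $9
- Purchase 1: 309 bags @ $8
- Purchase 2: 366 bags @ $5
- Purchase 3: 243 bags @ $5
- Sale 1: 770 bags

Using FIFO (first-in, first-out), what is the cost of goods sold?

Sale 1 (770) [FIFO — oldest first]: 82 @ $9 + 309 @ $8 + 366 @ $5 + 13 @ $5 = $5,105
Ending inventory: 230 @ $5 = $1,150

COGS = $5,105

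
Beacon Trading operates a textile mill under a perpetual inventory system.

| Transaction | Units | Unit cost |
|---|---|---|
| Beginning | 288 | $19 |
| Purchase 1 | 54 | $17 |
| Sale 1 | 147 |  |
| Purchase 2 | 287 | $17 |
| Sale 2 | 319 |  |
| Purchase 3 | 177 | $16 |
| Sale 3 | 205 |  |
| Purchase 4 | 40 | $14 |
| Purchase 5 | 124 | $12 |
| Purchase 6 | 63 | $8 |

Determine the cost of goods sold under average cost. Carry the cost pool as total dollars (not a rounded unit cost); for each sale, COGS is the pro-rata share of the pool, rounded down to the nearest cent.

COGS = $11,832.17

After Beginning: 288 on hand, pool $5,472.00 (≈ $19.0000 each)
After Purchase 1: 342 on hand, pool $6,390.00 (≈ $18.6842 each)
Sale 1, sell 147: 147/342 × $6,390.00 → $2,746.57
After Purchase 2: 482 on hand, pool $8,522.43 (≈ $17.6814 each)
Sale 2, sell 319: 319/482 × $8,522.43 → $5,640.36
After Purchase 3: 340 on hand, pool $5,714.07 (≈ $16.8061 each)
Sale 3, sell 205: 205/340 × $5,714.07 → $3,445.24
After Purchase 4: 175 on hand, pool $2,828.83 (≈ $16.1647 each)
After Purchase 5: 299 on hand, pool $4,316.83 (≈ $14.4376 each)
After Purchase 6: 362 on hand, pool $4,820.83 (≈ $13.3172 each)
Total COGS = $2,746.57 + $5,640.36 + $3,445.24 = $11,832.17
Ending inventory (cost pool remaining) = $4,820.83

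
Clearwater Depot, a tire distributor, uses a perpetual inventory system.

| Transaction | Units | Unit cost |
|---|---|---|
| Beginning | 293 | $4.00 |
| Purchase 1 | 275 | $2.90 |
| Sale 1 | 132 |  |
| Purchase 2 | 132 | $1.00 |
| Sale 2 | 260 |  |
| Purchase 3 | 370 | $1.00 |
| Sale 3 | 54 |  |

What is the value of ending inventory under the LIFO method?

Sale 1 (132) [LIFO — newest first]: 132 @ $2.90 = $382.80
Sale 2 (260) [LIFO — newest first]: 132 @ $1.00 + 128 @ $2.90 = $503.20
Sale 3 (54) [LIFO — newest first]: 54 @ $1.00 = $54.00
Total COGS = $382.80 + $503.20 + $54.00 = $940.00
Ending inventory: 293 @ $4.00 + 15 @ $2.90 + 316 @ $1.00 = $1,531.50
Check: goods available $2,471.50 = COGS $940.00 + ending $1,531.50

Ending inventory = $1,531.50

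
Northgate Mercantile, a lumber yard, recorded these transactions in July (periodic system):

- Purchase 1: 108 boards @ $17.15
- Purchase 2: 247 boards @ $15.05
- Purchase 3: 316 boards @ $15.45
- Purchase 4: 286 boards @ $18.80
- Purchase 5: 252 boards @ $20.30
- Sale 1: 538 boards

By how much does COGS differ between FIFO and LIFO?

$2,095.50

FIFO COGS: 108 @ $17.15 + 247 @ $15.05 + 183 @ $15.45 = $8,396.90
LIFO COGS: 252 @ $20.30 + 286 @ $18.80 = $10,492.40
Difference = |$8,396.90 − $10,492.40| = $2,095.50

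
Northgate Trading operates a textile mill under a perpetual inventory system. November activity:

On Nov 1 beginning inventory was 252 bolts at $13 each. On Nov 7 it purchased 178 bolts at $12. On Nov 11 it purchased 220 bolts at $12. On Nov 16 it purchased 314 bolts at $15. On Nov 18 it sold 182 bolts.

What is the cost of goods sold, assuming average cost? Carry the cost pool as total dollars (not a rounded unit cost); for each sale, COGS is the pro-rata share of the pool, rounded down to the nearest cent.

COGS = $2,409.42

After Nov 1: 252 on hand, pool $3,276.00 (≈ $13.0000 each)
After Nov 7: 430 on hand, pool $5,412.00 (≈ $12.5860 each)
After Nov 11: 650 on hand, pool $8,052.00 (≈ $12.3877 each)
After Nov 16: 964 on hand, pool $12,762.00 (≈ $13.2386 each)
Nov 18, sell 182: 182/964 × $12,762.00 → $2,409.42
Ending inventory (cost pool remaining) = $10,352.58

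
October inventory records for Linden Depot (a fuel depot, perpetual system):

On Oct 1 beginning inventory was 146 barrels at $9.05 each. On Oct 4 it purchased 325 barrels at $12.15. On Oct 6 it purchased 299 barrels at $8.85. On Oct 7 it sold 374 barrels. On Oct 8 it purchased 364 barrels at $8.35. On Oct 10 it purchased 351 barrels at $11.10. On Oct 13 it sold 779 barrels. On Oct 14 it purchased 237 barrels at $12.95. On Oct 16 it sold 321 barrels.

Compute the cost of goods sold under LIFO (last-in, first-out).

COGS = $15,360.25

Oct 7, 374 sold [LIFO — newest first]: 299 @ $8.85 + 75 @ $12.15 = $3,557.40
Oct 13, 779 sold [LIFO — newest first]: 351 @ $11.10 + 364 @ $8.35 + 64 @ $12.15 = $7,713.10
Oct 16, 321 sold [LIFO — newest first]: 237 @ $12.95 + 84 @ $12.15 = $4,089.75
Total COGS = $3,557.40 + $7,713.10 + $4,089.75 = $15,360.25
Ending inventory: 146 @ $9.05 + 102 @ $12.15 = $2,560.60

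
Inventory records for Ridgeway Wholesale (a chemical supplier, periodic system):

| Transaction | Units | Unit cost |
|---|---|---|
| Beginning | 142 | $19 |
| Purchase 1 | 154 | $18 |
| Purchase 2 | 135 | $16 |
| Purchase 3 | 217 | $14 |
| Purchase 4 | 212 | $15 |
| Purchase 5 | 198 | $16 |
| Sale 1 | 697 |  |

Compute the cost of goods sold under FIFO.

Sale 1 (697) [FIFO — oldest first]: 142 @ $19 + 154 @ $18 + 135 @ $16 + 217 @ $14 + 49 @ $15 = $11,403
Ending inventory: 163 @ $15 + 198 @ $16 = $5,613

COGS = $11,403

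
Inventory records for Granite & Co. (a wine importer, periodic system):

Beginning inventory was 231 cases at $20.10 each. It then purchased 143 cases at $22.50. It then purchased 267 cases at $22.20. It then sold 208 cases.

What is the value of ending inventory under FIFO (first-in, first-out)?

Sale 1 (208) [FIFO — oldest first]: 208 @ $20.10 = $4,180.80
Ending inventory: 23 @ $20.10 + 143 @ $22.50 + 267 @ $22.20 = $9,607.20

Ending inventory = $9,607.20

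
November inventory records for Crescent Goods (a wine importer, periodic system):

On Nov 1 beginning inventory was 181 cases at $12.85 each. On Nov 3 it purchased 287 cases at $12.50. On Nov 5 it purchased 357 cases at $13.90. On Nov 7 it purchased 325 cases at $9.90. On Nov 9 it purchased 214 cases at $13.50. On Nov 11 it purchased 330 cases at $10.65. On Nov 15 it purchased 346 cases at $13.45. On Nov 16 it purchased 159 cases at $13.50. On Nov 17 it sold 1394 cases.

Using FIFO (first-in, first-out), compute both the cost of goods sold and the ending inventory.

Nov 17, 1394 sold [FIFO — oldest first]: 181 @ $12.85 + 287 @ $12.50 + 357 @ $13.90 + 325 @ $9.90 + 214 @ $13.50 + 30 @ $10.65 = $17,301.65
Ending inventory: 300 @ $10.65 + 346 @ $13.45 + 159 @ $13.50 = $9,995.20

COGS = $17,301.65; ending inventory = $9,995.20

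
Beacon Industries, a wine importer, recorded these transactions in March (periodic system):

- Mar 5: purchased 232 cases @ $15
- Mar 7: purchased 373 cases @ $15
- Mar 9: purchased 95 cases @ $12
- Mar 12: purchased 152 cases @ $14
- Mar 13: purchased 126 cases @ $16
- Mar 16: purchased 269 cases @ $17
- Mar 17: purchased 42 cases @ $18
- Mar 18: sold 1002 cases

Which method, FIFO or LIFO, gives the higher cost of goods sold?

LIFO

FIFO COGS: 232 @ $15 + 373 @ $15 + 95 @ $12 + 152 @ $14 + 126 @ $16 + 24 @ $17 = $14,767
LIFO COGS: 42 @ $18 + 269 @ $17 + 126 @ $16 + 152 @ $14 + 95 @ $12 + 318 @ $15 = $15,383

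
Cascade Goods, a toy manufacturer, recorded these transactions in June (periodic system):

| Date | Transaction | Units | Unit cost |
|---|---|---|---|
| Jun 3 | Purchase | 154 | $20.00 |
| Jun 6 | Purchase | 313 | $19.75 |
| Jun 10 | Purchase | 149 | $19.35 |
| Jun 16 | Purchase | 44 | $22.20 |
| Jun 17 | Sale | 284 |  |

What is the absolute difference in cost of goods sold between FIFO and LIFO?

$9.70

FIFO COGS: 154 @ $20.00 + 130 @ $19.75 = $5,647.50
LIFO COGS: 44 @ $22.20 + 149 @ $19.35 + 91 @ $19.75 = $5,657.20
Difference = |$5,647.50 − $5,657.20| = $9.70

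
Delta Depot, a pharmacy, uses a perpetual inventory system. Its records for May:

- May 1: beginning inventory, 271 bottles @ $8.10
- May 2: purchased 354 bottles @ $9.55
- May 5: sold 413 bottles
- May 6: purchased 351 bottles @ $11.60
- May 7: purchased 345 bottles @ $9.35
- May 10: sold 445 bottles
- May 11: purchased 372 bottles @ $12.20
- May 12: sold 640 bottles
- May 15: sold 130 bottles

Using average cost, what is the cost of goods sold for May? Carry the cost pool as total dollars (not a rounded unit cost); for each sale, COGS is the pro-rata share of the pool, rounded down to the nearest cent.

After May 1: 271 on hand, pool $2,195.10 (≈ $8.1000 each)
After May 2: 625 on hand, pool $5,575.80 (≈ $8.9213 each)
May 5, sell 413: 413/625 × $5,575.80 → $3,684.48
After May 6: 563 on hand, pool $5,962.92 (≈ $10.5913 each)
After May 7: 908 on hand, pool $9,188.67 (≈ $10.1197 each)
May 10, sell 445: 445/908 × $9,188.67 → $4,503.25
After May 11: 835 on hand, pool $9,223.82 (≈ $11.0465 each)
May 12, sell 640: 640/835 × $9,223.82 → $7,069.75
May 15, sell 130: 130/195 × $2,154.07 → $1,436.04
Total COGS = $3,684.48 + $4,503.25 + $7,069.75 + $1,436.04 = $16,693.52
Ending inventory (cost pool remaining) = $718.03

COGS = $16,693.52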